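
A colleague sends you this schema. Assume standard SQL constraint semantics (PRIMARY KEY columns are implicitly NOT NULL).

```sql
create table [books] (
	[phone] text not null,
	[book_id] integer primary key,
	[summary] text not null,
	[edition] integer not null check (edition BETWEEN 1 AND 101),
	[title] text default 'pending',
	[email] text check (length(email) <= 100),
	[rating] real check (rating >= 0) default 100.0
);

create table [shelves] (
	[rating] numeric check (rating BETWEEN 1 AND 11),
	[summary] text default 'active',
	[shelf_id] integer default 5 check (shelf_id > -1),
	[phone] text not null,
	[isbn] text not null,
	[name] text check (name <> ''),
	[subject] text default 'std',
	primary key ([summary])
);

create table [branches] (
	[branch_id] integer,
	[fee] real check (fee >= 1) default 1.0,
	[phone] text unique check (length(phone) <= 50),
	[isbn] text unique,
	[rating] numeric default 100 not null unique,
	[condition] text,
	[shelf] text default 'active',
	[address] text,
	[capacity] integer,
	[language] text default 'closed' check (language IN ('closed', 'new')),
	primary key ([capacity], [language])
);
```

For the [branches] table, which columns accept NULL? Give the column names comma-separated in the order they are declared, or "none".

- branch_id: no NOT NULL constraint applies → nullable.
- fee: CHECK does not forbid NULL (a CHECK constraint passes when its expression is NULL) → nullable.
- phone: CHECK does not forbid NULL (a CHECK constraint passes when its expression is NULL) → nullable.
- isbn: UNIQUE does not imply NOT NULL → nullable.
- rating: declared NOT NULL → not nullable.
- condition: no NOT NULL constraint applies → nullable.
- shelf: DEFAULT only fills an omitted column; an explicit NULL is still allowed → nullable.
- address: no NOT NULL constraint applies → nullable.
- capacity: part of the PRIMARY KEY, which implies NOT NULL → not nullable.
- language: part of the PRIMARY KEY, which implies NOT NULL → not nullable.

branch_id, fee, phone, isbn, condition, shelf, address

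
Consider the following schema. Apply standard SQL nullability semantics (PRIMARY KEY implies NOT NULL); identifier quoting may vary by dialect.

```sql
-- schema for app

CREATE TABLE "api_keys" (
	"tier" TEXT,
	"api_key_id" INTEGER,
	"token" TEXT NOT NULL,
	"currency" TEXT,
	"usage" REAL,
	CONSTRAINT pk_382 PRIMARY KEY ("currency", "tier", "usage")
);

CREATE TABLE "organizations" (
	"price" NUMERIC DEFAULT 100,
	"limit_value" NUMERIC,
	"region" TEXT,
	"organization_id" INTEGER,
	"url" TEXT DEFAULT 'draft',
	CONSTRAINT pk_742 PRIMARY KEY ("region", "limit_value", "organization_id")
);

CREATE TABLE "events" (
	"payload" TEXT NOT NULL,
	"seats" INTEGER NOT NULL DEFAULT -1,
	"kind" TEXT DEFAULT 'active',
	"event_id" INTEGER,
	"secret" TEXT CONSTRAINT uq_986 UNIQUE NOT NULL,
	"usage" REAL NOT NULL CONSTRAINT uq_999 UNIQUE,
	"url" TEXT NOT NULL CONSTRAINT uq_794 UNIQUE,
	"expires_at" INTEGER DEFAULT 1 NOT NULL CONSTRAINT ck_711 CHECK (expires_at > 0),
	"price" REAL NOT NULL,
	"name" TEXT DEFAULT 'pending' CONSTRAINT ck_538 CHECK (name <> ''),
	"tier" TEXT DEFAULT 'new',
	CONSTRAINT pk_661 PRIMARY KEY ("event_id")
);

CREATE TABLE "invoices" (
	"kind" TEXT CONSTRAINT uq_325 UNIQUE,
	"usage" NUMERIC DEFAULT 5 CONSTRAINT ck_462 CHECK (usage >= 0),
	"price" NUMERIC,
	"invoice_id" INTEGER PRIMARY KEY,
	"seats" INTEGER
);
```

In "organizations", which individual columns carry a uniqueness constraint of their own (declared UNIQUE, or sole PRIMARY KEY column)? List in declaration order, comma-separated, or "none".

none

- price: no UNIQUE or single-column PK constraint.
- limit_value: part of a composite PRIMARY KEY — only the tuple is unique, not this column on its own.
- region: part of a composite PRIMARY KEY — only the tuple is unique, not this column on its own.
- organization_id: part of a composite PRIMARY KEY — only the tuple is unique, not this column on its own.
- url: no UNIQUE or single-column PK constraint.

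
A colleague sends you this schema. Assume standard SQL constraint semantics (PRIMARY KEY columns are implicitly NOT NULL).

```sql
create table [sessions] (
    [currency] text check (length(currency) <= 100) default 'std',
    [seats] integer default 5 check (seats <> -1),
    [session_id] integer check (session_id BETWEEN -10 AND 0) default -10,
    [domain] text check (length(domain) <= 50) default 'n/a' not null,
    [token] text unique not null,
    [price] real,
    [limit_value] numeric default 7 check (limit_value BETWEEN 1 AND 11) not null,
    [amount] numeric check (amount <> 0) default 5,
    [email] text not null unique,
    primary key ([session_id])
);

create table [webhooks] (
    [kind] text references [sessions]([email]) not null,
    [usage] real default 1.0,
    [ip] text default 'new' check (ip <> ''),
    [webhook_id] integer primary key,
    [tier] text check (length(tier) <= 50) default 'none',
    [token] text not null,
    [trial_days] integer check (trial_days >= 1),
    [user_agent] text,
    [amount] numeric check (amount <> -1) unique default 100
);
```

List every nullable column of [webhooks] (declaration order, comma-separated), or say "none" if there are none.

- kind: declared NOT NULL → not nullable.
- usage: DEFAULT only fills an omitted column; an explicit NULL is still allowed → nullable.
- ip: CHECK does not forbid NULL (a CHECK constraint passes when its expression is NULL) → nullable.
- webhook_id: part of the PRIMARY KEY, which implies NOT NULL → not nullable.
- tier: CHECK does not forbid NULL (a CHECK constraint passes when its expression is NULL) → nullable.
- token: declared NOT NULL → not nullable.
- trial_days: CHECK does not forbid NULL (a CHECK constraint passes when its expression is NULL) → nullable.
- user_agent: no NOT NULL constraint applies → nullable.
- amount: CHECK does not forbid NULL (a CHECK constraint passes when its expression is NULL) → nullable.

usage, ip, tier, trial_days, user_agent, amount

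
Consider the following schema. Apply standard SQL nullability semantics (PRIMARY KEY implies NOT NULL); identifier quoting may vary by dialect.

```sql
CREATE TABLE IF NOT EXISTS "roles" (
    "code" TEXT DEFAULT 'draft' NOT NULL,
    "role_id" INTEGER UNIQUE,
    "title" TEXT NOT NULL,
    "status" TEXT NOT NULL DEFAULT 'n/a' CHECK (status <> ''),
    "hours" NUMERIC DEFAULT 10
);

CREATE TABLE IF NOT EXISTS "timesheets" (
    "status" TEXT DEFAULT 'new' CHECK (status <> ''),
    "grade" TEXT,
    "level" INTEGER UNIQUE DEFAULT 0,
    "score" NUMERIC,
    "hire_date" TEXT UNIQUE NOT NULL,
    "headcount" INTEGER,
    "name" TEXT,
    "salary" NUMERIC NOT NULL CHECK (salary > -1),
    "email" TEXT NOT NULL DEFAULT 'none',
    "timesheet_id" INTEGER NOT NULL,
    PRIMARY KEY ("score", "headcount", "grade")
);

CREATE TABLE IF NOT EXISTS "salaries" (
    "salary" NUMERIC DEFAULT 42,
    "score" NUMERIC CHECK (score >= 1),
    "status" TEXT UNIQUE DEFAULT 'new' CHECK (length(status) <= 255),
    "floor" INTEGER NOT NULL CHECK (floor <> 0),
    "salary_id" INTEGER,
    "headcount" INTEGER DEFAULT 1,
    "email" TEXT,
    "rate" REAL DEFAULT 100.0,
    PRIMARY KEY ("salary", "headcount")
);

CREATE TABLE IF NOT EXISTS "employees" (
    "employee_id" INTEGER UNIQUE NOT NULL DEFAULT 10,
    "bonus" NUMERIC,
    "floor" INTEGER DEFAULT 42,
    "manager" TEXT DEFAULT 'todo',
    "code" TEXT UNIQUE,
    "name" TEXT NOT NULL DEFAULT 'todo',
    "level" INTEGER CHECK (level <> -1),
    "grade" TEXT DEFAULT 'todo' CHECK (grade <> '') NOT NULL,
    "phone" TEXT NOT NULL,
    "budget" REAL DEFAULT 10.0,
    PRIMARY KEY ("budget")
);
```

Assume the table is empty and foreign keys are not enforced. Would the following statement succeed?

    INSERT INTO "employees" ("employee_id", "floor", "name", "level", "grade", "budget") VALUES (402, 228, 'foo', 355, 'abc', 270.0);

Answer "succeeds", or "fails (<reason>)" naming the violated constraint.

fails (NOT NULL on phone)

phone is omitted from the column list and has no DEFAULT, so it would receive NULL.
But phone is declared NOT NULL.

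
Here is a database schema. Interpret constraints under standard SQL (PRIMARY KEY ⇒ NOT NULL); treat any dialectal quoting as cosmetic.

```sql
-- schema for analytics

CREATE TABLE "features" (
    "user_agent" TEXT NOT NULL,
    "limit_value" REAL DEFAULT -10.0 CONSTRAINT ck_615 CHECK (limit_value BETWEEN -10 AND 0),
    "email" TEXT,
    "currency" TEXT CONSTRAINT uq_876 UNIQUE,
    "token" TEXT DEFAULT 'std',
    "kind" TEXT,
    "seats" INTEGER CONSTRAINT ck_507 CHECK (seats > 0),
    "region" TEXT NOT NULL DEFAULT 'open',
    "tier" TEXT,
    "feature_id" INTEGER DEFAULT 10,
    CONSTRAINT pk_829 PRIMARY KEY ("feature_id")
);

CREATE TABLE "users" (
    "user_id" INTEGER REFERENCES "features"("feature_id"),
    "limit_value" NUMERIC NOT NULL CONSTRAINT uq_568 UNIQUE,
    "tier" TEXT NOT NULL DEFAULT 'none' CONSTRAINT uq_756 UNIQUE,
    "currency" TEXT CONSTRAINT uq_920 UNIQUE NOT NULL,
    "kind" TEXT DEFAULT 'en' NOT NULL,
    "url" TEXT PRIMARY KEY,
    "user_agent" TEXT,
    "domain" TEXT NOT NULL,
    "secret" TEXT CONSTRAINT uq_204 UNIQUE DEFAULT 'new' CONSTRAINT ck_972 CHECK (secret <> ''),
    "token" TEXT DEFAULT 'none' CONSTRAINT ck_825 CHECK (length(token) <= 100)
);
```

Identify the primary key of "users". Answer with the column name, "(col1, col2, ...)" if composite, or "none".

url is declared PRIMARY KEY inline on the column.

url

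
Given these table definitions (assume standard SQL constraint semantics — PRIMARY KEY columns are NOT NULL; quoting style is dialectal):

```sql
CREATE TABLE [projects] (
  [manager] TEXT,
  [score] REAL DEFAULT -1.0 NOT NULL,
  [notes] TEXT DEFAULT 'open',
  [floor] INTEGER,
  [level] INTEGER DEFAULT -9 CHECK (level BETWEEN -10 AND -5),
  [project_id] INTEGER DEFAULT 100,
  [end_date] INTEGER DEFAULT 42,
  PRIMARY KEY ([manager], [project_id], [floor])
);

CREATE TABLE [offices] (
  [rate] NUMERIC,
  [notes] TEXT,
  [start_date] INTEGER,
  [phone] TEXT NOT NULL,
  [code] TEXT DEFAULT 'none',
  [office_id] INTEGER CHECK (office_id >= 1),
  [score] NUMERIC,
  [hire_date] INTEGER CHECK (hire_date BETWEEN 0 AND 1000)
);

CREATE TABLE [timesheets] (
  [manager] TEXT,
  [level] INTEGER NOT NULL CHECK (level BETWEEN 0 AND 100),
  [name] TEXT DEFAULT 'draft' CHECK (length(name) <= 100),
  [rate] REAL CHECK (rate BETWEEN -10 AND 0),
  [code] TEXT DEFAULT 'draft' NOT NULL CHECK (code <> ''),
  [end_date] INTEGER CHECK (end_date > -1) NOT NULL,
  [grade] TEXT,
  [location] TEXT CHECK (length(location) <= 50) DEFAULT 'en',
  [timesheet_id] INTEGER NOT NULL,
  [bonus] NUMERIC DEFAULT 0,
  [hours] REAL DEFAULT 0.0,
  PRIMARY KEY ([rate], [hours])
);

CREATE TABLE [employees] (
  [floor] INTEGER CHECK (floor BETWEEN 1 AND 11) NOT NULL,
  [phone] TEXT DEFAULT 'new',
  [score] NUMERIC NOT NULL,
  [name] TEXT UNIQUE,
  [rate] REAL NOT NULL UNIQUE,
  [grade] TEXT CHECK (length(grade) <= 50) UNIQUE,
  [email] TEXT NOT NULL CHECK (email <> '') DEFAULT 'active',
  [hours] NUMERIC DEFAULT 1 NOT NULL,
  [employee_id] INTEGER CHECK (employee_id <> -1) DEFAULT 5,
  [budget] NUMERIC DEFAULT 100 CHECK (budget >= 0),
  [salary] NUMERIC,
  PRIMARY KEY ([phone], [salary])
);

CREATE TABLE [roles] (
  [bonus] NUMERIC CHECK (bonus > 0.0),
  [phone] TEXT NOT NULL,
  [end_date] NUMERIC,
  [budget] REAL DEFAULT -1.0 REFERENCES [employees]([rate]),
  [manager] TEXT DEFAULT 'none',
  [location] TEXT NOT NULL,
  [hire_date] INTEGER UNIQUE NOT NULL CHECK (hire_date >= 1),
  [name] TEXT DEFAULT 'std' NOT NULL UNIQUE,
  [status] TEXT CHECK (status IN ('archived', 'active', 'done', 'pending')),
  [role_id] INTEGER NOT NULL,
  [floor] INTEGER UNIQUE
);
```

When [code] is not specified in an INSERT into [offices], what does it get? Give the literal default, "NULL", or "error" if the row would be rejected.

code has an explicit DEFAULT 'none'.
When the column is omitted from an INSERT, that default is used.

'none'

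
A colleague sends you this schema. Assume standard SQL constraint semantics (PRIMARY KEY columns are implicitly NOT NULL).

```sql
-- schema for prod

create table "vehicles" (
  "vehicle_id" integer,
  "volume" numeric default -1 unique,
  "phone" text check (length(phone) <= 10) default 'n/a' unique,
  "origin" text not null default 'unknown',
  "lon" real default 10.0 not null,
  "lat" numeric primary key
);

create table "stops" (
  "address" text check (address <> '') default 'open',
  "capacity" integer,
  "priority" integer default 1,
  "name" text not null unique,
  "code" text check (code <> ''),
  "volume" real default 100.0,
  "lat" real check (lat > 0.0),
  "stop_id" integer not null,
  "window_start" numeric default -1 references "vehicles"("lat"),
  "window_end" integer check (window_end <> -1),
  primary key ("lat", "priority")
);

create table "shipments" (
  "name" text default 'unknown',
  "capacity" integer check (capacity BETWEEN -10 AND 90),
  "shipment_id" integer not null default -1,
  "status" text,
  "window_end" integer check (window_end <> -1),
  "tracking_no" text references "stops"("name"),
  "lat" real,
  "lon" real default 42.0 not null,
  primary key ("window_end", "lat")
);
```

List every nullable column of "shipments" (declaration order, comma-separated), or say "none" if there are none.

name, capacity, status, tracking_no

- name: DEFAULT only fills an omitted column; an explicit NULL is still allowed → nullable.
- capacity: CHECK does not forbid NULL (a CHECK constraint passes when its expression is NULL) → nullable.
- shipment_id: declared NOT NULL → not nullable.
- status: no NOT NULL constraint applies → nullable.
- window_end: part of the PRIMARY KEY, which implies NOT NULL → not nullable.
- tracking_no: a foreign key column may be NULL unless separately constrained → nullable.
- lat: part of the PRIMARY KEY, which implies NOT NULL → not nullable.
- lon: declared NOT NULL → not nullable.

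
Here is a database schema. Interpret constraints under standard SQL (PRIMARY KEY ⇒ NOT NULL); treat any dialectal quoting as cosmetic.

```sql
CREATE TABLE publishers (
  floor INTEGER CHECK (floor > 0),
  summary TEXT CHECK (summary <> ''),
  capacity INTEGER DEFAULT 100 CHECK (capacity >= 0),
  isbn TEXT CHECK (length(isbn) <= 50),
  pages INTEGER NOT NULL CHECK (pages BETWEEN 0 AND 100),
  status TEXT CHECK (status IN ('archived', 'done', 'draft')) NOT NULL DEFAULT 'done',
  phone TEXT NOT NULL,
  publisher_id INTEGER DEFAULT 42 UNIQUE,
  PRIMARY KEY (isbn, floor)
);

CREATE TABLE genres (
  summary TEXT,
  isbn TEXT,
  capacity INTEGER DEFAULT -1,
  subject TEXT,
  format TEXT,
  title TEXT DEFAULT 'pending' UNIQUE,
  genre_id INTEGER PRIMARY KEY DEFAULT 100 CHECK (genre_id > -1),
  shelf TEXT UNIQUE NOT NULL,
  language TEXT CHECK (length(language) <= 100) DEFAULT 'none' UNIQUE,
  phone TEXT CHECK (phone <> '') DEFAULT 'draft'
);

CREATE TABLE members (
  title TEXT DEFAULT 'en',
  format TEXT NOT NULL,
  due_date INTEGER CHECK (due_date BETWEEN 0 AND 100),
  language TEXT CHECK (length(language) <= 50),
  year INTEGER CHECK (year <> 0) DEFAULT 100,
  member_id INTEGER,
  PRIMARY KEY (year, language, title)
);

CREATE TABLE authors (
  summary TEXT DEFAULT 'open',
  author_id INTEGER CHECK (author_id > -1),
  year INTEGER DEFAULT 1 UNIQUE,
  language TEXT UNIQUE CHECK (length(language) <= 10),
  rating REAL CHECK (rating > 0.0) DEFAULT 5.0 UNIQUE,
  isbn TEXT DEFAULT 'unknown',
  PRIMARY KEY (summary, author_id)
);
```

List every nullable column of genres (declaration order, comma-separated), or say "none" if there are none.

- summary: no NOT NULL constraint applies → nullable.
- isbn: no NOT NULL constraint applies → nullable.
- capacity: DEFAULT only fills an omitted column; an explicit NULL is still allowed → nullable.
- subject: no NOT NULL constraint applies → nullable.
- format: no NOT NULL constraint applies → nullable.
- title: UNIQUE does not imply NOT NULL → nullable.
- genre_id: part of the PRIMARY KEY, which implies NOT NULL → not nullable.
- shelf: declared NOT NULL → not nullable.
- language: CHECK does not forbid NULL (a CHECK constraint passes when its expression is NULL) → nullable.
- phone: CHECK does not forbid NULL (a CHECK constraint passes when its expression is NULL) → nullable.

summary, isbn, capacity, subject, format, title, language, phone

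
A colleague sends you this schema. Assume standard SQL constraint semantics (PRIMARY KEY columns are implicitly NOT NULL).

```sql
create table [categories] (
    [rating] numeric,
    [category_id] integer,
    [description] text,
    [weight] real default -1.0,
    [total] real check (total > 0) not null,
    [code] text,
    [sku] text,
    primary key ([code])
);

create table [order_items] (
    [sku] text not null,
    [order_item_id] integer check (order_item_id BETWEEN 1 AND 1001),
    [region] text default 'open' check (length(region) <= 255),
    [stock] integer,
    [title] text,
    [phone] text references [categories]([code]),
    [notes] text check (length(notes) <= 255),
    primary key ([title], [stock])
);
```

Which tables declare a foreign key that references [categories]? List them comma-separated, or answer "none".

order_items

- order_items.phone references categories(code).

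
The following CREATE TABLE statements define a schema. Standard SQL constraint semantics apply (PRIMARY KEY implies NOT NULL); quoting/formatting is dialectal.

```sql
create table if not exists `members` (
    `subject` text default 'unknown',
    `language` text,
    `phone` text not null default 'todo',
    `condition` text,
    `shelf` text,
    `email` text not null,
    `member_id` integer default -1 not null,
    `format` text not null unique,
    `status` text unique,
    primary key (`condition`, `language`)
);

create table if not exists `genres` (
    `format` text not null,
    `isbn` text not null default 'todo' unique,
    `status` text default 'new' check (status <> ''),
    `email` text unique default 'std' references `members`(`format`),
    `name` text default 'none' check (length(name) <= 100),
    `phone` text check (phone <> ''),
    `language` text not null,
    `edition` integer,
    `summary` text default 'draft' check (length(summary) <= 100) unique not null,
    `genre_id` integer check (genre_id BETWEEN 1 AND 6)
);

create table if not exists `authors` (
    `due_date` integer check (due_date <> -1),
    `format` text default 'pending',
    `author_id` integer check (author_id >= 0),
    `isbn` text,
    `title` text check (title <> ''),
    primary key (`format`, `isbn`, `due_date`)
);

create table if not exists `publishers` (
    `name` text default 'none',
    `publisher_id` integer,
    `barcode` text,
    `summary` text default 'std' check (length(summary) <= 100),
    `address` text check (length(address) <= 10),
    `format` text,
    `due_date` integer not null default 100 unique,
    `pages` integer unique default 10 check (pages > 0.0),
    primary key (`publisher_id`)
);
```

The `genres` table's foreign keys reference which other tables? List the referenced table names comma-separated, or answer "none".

members

- email REFERENCES members(format).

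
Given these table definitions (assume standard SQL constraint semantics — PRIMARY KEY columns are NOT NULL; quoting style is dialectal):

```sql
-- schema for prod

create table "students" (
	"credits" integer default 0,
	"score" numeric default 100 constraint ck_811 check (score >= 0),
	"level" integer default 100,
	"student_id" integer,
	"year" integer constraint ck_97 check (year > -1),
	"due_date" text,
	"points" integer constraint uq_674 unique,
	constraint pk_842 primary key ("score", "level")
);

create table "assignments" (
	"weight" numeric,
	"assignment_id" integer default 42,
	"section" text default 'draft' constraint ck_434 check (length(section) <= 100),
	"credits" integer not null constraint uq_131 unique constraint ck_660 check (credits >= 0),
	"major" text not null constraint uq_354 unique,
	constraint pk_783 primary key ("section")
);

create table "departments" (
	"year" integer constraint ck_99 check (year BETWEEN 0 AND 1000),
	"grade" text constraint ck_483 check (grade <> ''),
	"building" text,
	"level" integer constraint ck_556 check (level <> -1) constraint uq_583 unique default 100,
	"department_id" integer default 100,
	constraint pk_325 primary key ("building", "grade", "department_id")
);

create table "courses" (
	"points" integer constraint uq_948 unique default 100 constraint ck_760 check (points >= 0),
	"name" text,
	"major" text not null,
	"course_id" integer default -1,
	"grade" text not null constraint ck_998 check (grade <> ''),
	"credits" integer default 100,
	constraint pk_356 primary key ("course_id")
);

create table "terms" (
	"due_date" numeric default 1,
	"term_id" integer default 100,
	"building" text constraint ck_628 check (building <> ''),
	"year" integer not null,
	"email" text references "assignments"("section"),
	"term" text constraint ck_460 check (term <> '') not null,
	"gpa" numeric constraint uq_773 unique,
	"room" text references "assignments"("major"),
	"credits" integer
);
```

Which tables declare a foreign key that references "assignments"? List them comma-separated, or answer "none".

- terms.email references assignments(section).
- terms.room references assignments(major).

terms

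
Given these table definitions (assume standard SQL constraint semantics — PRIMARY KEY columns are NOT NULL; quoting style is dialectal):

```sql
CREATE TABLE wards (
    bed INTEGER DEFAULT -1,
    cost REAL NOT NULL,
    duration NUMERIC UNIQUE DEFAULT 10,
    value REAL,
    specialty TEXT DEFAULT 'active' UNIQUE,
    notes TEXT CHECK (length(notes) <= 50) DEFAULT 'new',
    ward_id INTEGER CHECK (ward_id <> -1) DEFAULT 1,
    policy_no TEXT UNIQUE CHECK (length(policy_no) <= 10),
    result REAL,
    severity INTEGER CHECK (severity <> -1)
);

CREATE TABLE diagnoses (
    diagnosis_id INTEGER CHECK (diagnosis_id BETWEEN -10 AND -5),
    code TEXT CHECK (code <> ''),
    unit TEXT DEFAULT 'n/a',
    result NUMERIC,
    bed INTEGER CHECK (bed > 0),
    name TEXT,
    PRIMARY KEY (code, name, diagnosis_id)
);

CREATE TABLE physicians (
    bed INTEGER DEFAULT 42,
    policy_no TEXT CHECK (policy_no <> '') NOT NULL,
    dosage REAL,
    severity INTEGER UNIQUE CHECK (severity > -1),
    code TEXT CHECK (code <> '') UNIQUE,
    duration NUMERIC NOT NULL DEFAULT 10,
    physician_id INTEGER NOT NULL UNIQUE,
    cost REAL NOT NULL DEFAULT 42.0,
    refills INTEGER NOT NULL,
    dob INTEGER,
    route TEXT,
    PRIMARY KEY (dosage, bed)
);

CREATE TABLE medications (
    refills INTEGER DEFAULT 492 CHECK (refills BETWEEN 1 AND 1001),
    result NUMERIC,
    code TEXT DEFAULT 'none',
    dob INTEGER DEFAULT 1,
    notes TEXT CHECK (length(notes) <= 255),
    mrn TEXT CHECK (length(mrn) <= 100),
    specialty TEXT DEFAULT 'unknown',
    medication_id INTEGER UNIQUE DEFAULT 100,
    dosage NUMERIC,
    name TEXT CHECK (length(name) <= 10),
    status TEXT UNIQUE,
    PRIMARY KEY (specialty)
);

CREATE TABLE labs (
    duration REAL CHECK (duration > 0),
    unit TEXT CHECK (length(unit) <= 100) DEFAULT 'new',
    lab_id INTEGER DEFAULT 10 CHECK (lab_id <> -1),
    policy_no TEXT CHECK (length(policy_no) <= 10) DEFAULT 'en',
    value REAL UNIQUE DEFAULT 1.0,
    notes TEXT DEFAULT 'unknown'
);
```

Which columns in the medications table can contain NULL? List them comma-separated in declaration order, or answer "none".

refills, result, code, dob, notes, mrn, medication_id, dosage, name, status

- refills: CHECK does not forbid NULL (a CHECK constraint passes when its expression is NULL) → nullable.
- result: no NOT NULL constraint applies → nullable.
- code: DEFAULT only fills an omitted column; an explicit NULL is still allowed → nullable.
- dob: DEFAULT only fills an omitted column; an explicit NULL is still allowed → nullable.
- notes: CHECK does not forbid NULL (a CHECK constraint passes when its expression is NULL) → nullable.
- mrn: CHECK does not forbid NULL (a CHECK constraint passes when its expression is NULL) → nullable.
- specialty: part of the PRIMARY KEY, which implies NOT NULL → not nullable.
- medication_id: UNIQUE does not imply NOT NULL → nullable.
- dosage: no NOT NULL constraint applies → nullable.
- name: CHECK does not forbid NULL (a CHECK constraint passes when its expression is NULL) → nullable.
- status: UNIQUE does not imply NOT NULL → nullable.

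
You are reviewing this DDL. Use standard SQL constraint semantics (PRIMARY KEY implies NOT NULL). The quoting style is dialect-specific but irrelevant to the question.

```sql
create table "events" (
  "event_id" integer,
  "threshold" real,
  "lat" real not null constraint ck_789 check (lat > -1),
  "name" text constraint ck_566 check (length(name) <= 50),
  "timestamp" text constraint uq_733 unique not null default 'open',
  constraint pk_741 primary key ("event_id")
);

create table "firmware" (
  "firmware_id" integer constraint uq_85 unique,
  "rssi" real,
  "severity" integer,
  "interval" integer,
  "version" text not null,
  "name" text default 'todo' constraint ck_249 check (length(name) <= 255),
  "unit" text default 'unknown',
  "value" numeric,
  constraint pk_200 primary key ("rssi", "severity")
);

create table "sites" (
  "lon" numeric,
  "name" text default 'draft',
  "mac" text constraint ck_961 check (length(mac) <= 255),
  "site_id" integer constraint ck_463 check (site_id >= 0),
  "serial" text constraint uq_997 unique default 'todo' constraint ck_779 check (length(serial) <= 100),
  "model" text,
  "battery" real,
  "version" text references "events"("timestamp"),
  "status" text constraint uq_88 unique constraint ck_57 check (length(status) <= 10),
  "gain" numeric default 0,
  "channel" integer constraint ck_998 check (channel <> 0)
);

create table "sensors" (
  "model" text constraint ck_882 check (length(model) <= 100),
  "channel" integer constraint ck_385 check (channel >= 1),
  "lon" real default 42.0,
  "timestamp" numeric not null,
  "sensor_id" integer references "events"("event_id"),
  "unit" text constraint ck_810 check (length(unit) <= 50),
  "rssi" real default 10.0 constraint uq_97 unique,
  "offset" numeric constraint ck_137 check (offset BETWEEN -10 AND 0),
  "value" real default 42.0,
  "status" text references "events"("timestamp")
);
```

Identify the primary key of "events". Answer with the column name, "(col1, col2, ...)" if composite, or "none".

event_id is declared PRIMARY KEY as a table-level PRIMARY KEY clause.

event_id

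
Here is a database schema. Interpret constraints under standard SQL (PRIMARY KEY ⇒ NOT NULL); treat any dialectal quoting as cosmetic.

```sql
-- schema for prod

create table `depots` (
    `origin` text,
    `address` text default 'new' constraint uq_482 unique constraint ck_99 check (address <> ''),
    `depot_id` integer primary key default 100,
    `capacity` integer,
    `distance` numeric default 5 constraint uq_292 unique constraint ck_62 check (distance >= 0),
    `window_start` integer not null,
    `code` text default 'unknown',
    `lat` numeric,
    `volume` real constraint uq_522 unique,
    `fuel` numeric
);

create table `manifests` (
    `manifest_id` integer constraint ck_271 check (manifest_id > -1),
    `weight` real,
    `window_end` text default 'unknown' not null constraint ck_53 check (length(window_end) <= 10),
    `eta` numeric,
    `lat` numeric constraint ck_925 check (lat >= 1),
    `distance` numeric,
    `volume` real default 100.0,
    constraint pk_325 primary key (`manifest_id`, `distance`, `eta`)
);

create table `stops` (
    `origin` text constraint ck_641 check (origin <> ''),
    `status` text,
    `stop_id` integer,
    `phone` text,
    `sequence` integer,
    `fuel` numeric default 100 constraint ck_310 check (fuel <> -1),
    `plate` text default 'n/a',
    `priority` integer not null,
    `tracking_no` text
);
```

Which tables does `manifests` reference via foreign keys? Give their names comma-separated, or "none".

none

No column in manifests has a REFERENCES clause.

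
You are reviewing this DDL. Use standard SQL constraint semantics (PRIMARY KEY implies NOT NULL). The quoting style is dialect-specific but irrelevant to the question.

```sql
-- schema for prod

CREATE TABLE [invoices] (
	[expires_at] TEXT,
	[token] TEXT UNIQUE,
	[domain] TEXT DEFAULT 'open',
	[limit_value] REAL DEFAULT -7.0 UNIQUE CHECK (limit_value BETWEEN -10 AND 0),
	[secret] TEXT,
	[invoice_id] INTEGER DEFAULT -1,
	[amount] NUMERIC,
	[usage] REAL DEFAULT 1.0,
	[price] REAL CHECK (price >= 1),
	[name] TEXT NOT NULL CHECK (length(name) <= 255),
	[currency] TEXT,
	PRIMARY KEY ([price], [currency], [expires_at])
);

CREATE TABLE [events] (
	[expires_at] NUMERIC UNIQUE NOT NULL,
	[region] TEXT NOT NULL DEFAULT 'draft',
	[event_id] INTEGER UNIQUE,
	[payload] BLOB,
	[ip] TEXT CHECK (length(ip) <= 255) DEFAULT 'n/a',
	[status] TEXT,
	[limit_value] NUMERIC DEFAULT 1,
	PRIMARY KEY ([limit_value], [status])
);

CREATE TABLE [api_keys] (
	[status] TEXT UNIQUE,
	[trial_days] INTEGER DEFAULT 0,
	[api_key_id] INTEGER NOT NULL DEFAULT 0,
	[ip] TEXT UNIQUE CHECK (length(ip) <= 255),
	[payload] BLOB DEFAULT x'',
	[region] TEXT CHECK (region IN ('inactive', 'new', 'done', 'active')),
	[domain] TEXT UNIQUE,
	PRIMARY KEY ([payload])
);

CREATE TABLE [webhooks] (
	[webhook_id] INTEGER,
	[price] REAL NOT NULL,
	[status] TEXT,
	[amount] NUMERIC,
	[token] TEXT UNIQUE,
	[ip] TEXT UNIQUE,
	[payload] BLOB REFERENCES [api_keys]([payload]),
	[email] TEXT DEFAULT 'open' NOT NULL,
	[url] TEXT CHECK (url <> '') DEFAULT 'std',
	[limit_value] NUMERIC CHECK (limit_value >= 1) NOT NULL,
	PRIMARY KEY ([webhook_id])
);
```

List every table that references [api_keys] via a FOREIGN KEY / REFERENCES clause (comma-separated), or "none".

webhooks

- webhooks.payload references api_keys(payload).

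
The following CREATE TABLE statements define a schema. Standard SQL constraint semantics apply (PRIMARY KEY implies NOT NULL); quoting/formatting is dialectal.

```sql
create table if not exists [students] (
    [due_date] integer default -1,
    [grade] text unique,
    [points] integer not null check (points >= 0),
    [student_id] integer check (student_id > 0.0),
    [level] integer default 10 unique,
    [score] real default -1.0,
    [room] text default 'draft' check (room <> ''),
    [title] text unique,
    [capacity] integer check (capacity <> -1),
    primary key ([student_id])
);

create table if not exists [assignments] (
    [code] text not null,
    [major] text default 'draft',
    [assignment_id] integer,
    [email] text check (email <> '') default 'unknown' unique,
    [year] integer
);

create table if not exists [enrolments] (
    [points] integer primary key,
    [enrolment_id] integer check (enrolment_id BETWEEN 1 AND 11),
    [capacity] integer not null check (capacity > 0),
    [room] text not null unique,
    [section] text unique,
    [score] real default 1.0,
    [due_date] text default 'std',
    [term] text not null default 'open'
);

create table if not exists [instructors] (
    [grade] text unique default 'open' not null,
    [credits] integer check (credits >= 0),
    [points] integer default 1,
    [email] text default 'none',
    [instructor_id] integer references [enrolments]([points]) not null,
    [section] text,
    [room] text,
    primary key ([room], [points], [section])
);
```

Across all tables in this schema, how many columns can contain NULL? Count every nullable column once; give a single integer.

17

students: 7 nullable (due_date, grade, level, score, room, title, capacity — PK (student_id) and explicit NOT NULL columns excluded).
assignments: 4 nullable (major, assignment_id, email, year — PK none and explicit NOT NULL columns excluded).
enrolments: 4 nullable (enrolment_id, section, score, due_date — PK (points) and explicit NOT NULL columns excluded).
instructors: 2 nullable (credits, email — PK (room, points, section) and explicit NOT NULL columns excluded).
Total: 7 + 4 + 4 + 2 = 17.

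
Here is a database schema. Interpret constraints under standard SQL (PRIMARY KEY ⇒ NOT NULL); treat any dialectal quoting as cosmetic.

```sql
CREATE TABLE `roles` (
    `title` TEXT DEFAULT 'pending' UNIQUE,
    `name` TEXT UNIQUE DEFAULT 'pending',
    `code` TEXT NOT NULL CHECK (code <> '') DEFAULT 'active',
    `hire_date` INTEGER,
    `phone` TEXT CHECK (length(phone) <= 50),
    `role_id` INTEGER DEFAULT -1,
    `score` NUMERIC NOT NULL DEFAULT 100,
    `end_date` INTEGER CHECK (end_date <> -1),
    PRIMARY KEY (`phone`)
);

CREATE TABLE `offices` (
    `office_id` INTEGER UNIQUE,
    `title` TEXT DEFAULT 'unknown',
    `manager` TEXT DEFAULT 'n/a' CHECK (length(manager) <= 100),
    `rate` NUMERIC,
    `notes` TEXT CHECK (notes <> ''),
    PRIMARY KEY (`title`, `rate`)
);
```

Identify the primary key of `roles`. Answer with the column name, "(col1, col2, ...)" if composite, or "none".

phone

phone is declared PRIMARY KEY as a table-level PRIMARY KEY clause.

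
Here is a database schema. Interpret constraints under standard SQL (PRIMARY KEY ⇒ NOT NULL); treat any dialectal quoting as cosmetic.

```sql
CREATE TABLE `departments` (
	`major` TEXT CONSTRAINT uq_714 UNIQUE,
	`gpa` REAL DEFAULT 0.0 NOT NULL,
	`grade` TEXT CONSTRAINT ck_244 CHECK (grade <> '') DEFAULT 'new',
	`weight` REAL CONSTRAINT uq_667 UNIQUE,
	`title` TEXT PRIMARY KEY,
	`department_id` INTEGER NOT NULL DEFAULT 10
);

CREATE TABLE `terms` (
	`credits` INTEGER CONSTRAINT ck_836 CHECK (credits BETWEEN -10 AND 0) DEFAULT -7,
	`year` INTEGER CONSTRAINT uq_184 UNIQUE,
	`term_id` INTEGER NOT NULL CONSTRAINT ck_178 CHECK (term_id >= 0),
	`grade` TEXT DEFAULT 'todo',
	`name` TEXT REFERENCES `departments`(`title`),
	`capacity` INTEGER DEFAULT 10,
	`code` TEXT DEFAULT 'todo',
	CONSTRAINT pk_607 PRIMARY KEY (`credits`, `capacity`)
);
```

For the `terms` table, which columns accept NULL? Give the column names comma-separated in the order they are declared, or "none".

year, grade, name, code

- credits: part of the PRIMARY KEY, which implies NOT NULL → not nullable.
- year: UNIQUE does not imply NOT NULL → nullable.
- term_id: declared NOT NULL → not nullable.
- grade: DEFAULT only fills an omitted column; an explicit NULL is still allowed → nullable.
- name: a foreign key column may be NULL unless separately constrained → nullable.
- capacity: part of the PRIMARY KEY, which implies NOT NULL → not nullable.
- code: DEFAULT only fills an omitted column; an explicit NULL is still allowed → nullable.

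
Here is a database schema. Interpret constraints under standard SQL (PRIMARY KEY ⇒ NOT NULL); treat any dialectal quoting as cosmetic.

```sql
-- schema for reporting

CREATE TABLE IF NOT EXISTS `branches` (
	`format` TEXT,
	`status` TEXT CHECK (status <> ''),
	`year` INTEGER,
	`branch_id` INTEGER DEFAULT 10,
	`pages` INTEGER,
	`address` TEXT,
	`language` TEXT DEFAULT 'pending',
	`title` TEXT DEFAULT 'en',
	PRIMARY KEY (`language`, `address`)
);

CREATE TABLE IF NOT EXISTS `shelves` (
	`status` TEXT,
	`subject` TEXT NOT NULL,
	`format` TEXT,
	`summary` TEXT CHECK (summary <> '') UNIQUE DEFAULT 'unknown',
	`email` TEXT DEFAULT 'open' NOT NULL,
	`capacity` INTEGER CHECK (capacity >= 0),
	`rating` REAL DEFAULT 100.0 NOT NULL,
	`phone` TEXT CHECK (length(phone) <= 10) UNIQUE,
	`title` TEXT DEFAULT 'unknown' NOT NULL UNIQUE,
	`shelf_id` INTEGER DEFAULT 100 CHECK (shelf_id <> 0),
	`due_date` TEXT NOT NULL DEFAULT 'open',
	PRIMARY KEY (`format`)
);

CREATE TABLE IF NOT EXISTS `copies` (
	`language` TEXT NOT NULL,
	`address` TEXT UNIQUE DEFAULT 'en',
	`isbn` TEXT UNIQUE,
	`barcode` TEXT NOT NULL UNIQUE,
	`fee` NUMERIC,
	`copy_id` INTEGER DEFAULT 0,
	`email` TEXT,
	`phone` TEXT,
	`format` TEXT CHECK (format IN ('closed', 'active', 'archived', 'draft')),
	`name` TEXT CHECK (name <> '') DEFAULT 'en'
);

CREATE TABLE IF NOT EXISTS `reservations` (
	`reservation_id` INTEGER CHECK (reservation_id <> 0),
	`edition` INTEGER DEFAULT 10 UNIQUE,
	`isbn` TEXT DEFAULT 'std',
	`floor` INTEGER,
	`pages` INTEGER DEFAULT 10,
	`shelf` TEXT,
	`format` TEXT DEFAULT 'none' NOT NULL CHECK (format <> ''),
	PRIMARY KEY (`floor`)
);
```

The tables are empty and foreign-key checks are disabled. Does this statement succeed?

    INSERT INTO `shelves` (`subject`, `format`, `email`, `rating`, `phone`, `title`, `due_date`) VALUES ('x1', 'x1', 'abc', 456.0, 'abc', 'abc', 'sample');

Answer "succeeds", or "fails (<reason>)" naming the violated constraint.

succeeds

NOT NULL columns: due_date is supplied; email is supplied; format is supplied; rating is supplied; subject is supplied; title is supplied.
CHECK constraints: 'abc' satisfies (length(phone) <= 10).
No constraint is violated.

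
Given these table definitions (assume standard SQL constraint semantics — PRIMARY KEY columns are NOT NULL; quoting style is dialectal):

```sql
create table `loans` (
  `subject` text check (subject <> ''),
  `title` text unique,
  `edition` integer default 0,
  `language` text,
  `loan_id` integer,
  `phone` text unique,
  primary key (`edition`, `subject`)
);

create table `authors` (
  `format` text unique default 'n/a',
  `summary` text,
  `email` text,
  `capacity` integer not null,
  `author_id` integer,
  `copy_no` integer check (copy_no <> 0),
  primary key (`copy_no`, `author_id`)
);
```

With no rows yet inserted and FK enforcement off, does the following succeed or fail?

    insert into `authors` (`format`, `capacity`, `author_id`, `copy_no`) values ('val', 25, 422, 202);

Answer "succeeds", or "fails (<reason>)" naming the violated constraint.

NOT NULL columns: author_id is supplied; capacity is supplied; copy_no is supplied.
CHECK constraints: 202 satisfies (copy_no <> 0).
No constraint is violated.

succeeds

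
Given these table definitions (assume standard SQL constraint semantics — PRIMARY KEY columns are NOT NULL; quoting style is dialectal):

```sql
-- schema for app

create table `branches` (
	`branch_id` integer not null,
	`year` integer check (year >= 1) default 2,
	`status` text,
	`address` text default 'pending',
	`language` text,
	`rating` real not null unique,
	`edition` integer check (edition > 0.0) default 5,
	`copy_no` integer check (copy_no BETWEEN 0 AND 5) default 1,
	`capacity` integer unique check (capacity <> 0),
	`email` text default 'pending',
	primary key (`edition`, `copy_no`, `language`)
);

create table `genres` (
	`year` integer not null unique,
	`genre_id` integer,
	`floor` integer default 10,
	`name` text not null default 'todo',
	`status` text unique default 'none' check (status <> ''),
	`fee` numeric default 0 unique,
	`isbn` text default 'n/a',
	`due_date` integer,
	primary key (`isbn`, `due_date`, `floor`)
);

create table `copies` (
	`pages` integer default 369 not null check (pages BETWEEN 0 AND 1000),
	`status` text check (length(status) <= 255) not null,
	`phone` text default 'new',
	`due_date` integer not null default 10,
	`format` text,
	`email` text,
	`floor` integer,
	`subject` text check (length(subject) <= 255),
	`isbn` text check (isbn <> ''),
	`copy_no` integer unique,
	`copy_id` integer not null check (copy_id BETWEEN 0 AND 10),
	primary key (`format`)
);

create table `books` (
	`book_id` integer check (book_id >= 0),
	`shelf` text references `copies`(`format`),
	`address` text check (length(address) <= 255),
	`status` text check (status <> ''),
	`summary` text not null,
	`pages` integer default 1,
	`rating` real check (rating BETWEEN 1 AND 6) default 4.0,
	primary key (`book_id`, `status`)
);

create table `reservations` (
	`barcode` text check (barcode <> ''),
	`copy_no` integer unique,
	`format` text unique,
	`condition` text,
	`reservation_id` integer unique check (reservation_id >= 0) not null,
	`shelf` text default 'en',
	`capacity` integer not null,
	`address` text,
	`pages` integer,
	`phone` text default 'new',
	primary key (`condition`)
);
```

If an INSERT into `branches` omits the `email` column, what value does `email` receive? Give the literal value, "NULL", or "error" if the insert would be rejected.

'pending'

email has an explicit DEFAULT 'pending'.
When the column is omitted from an INSERT, that default is used.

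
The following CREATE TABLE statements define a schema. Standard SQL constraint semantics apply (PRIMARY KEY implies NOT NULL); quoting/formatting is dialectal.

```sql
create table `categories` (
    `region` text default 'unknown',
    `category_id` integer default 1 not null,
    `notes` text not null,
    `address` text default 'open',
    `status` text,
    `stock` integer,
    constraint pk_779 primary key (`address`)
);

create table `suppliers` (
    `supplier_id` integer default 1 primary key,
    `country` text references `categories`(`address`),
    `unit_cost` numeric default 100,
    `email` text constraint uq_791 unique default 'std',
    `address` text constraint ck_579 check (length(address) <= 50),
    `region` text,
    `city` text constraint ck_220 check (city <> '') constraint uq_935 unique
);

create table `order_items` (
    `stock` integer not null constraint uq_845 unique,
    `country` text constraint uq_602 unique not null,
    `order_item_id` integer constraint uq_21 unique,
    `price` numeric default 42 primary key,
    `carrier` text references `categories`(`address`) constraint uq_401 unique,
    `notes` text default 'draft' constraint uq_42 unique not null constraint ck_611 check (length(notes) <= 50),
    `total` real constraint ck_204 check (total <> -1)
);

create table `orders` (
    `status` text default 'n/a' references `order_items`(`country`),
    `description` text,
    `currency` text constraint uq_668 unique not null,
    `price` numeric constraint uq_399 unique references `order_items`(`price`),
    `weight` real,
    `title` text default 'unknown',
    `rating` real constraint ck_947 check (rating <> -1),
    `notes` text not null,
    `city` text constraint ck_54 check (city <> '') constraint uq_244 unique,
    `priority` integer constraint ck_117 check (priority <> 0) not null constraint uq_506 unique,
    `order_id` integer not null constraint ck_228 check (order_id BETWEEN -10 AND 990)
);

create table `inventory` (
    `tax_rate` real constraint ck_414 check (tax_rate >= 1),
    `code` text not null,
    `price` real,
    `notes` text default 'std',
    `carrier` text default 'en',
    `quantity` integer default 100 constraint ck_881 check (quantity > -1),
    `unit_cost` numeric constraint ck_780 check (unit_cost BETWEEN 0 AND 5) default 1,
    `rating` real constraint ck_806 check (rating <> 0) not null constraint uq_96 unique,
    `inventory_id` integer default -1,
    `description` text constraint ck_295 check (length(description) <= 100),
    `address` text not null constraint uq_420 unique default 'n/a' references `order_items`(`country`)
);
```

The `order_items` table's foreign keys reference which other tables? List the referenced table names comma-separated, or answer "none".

categories

- carrier REFERENCES categories(address).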